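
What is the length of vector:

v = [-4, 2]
4.472

||v||₂ = √((-4)² + (2)²) = √20 = 4.472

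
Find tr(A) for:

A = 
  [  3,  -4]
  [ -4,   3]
6

tr(A) = 3 + 3 = 6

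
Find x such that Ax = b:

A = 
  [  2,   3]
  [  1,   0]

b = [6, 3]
x = [3, 0]

Row reduce the augmented matrix [A|b]:
R2 → R2 - (1/2)·R1
REF = 
  [   2,    3,    6]
  [   0, -3/2,    0]

Back-substitution:
x₂ = 0 / (-3/2) = 0
x₁ = (6 - (3)(0)) / 2 = 3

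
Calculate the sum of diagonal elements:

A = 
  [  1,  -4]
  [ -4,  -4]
-3

tr(A) = 1 + -4 = -3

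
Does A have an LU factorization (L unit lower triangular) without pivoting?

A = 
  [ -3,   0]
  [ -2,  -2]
Yes.
A[1,1] = -3 ≠ 0, so Gaussian elimination proceeds without a row swap: multiplier ℓ₂₁ = (-2)/(-3) = 2/3, and U[2,2] = -2 - (2/3)(0) = -2.
L = 
  [  1,   0]
  [2/3,   1]
U = 
  [ -3,   0]
  [  0,  -2]
Check row 2 of LU: [(2/3)(-3), (2/3)(0) + (-2)] = [-2, -2] = row 2 of A ✓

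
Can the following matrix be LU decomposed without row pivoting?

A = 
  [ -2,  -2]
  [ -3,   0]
Yes.
A[1,1] = -2 ≠ 0, so Gaussian elimination proceeds without a row swap: multiplier ℓ₂₁ = (-3)/(-2) = 3/2, and U[2,2] = 0 - (3/2)(-2) = 3.
L = 
  [  1,   0]
  [3/2,   1]
U = 
  [ -2,  -2]
  [  0,   3]
Check row 2 of LU: [(3/2)(-2), (3/2)(-2) + 3] = [-3, 0] = row 2 of A ✓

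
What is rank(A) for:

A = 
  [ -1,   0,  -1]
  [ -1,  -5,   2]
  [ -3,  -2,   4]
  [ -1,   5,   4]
rank(A) = 3

Row reduce:
R2 → R2 - (1)·R1
R3 → R3 - (3)·R1
R4 → R4 - (1)·R1
R3 → R3 - (2/5)·R2
R4 → R4 + (1)·R2
R4 → R4 - (40/29)·R3
REF = 
  [  -1,    0,   -1]
  [   0,   -5,    3]
  [   0,    0, 29/5]
  [   0,    0,    0]
Pivot columns: 1, 2, 3 → 3 pivots.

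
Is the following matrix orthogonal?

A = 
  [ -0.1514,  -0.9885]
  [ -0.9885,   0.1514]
Yes

AᵀA = 
  [  1.0001,   0]
  [  0,   1.0001]
≈ I (equal to I up to the 4-dp rounding of the entries)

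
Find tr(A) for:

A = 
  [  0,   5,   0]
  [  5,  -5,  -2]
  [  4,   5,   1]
-4

tr(A) = 0 + -5 + 1 = -4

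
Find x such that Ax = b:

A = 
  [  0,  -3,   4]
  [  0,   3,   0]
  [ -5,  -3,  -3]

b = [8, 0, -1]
x = [-1, 0, 2]

Row reduce the augmented matrix [A|b]:
Swap R1 ↔ R3
R3 → R3 + (1)·R2
REF = 
  [ -5,  -3,  -3,  -1]
  [  0,   3,   0,   0]
  [  0,   0,   4,   8]

Back-substitution:
x₃ = 8 / 4 = 2
x₂ = (0 - (0)(2)) / 3 = 0
x₁ = (-1 - (-3)(0) - (-3)(2)) / (-5) = -1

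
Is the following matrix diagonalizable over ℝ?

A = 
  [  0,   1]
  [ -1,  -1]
No

tr(A) = -1, det(A) = 1
Characteristic polynomial: λ² - tr(A)λ + det(A) = λ² + λ + 1
λ² + λ + 1 = 0  ⇒  λ = (-1 ± √((1)² - 4·(1)))/2 = (-1 ± √(-3))/2
  = (-1 + i√3)/2,  (-1 - i√3)/2
Eigenvalues: (-1 + i√3)/2, (-1 - i√3)/2  (≈ -0.5 + 0.866i, -0.5 - 0.866i)
Has complex eigenvalues (not diagonalizable over ℝ).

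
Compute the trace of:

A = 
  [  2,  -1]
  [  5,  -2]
0

tr(A) = 2 + -2 = 0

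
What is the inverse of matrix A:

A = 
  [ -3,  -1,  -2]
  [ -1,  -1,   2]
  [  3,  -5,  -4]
det(A) = (-3)·((-1)(-4) - (2)(-5)) - (-1)·((-1)(-4) - (2)(3)) + (-2)·((-1)(-5) - (-1)(3))
  = (-3)(14) - (-1)(-2) + (-2)(8)
  = -60
det(A) = -60 ≠ 0, so A is invertible.

Cofactors Cᵢⱼ = (-1)ⁱ⁺ʲ·Mᵢⱼ:
C = 
  [ 14,   2,   8]
  [  6,  18, -18]
  [ -4,   8,   2]

adj(A) = Cᵀ:
adj(A) = 
  [ 14,   6,  -4]
  [  2,  18,   8]
  [  8, -18,   2]

A⁻¹ = (-1/60) · adj(A):
A⁻¹ = 
  [-7/30, -1/10,  1/15]
  [-1/30, -3/10, -2/15]
  [-2/15,  3/10, -1/30]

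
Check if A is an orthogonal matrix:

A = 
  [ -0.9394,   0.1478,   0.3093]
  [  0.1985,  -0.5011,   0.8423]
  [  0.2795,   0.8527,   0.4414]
Yes

AᵀA = 
  [  1,   0,   0]
  [  0,   1,   0]
  [  0,   0,   1]
≈ I (equal to I up to the 4-dp rounding of the entries)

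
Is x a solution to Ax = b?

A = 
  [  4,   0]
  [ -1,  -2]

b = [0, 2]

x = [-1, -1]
No

Ax = [-4, 3] ≠ b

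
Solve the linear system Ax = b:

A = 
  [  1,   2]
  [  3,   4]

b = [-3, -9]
x = [-3, 0]

Row reduce the augmented matrix [A|b]:
R2 → R2 - (3)·R1
REF = 
  [  1,   2,  -3]
  [  0,  -2,   0]

Back-substitution:
x₂ = 0 / (-2) = 0
x₁ = (-3 - (2)(0)) / 1 = -3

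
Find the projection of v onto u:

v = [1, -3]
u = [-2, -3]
v·u = (1)(-2) + (-3)(-3) = 7
u·u = (-2)² + (-3)² = 13
proj_u(v) = (v·u / u·u) × u = (7/13) × u

proj_u(v) = [-14/13, -21/13]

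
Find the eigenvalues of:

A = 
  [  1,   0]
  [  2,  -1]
tr(A) = 0, det(A) = -1
Characteristic polynomial: λ² - tr(A)λ + det(A) = λ² - 1
λ² - 1 = (λ + 1)(λ - 1)

λ = 1, -1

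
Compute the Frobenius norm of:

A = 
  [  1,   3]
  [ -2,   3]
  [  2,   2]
||A||_F = 5.568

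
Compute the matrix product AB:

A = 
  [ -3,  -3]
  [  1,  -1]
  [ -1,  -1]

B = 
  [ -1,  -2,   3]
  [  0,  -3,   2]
A is 3×2 and B is 2×3, so AB is 3×3. Each entry is (row of A)·(column of B):
AB[1,1] = (-3)(-1) + (-3)(0) = 3
AB[1,2] = (-3)(-2) + (-3)(-3) = 15
AB[1,3] = (-3)(3) + (-3)(2) = -15
AB[2,1] = (1)(-1) + (-1)(0) = -1
AB[2,2] = (1)(-2) + (-1)(-3) = 1
AB[2,3] = (1)(3) + (-1)(2) = 1
AB[3,1] = (-1)(-1) + (-1)(0) = 1
AB[3,2] = (-1)(-2) + (-1)(-3) = 5
AB[3,3] = (-1)(3) + (-1)(2) = -5

AB = 
  [  3,  15, -15]
  [ -1,   1,   1]
  [  1,   5,  -5]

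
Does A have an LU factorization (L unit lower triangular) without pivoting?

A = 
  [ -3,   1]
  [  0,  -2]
Yes.
A[1,1] = -3 ≠ 0, so Gaussian elimination proceeds without a row swap: multiplier ℓ₂₁ = (0)/(-3) = 0, and U[2,2] = -2 - (0)(1) = -2.
L = 
  [  1,   0]
  [  0,   1]
U = 
  [ -3,   1]
  [  0,  -2]
Check row 2 of LU: [(0)(-3), (0)(1) + (-2)] = [0, -2] = row 2 of A ✓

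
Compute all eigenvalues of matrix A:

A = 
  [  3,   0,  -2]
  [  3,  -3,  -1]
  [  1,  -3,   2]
λ = -3, (5 + √5)/2, (5 - √5)/2  (≈ -3, 3.618, 1.382)

Characteristic polynomial: det(λI - A) = λ³ - 2λ² - 10λ + 15
Testing integer divisors of the constant term: p(-3) = 0, so (λ + 3) is a factor:
p(λ) = (λ + 3)(λ² - 5λ + 5)
λ² - 5λ + 5 = 0  ⇒  λ = (5 ± √((-5)² - 4·(5)))/2 = (5 ± √(5))/2
  = (5 + √5)/2,  (5 - √5)/2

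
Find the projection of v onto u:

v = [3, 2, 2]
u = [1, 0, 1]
proj_u(v) = [5/2, 0, 5/2]

v·u = (3)(1) + (2)(0) + (2)(1) = 5
u·u = (1)² + (0)² + (1)² = 2
proj_u(v) = (v·u / u·u) × u = (5/2) × u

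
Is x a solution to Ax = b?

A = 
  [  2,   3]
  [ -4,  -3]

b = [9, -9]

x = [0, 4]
No

Ax = [12, -12] ≠ b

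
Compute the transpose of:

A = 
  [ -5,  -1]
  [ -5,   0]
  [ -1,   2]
Aᵀ = 
  [ -5,  -5,  -1]
  [ -1,   0,   2]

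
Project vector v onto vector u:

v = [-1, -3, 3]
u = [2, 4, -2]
proj_u(v) = [-5/3, -10/3, 5/3]

v·u = (-1)(2) + (-3)(4) + (3)(-2) = -20
u·u = (2)² + (4)² + (-2)² = 24
proj_u(v) = (v·u / u·u) × u = (-20/24) × u = (-5/6) × u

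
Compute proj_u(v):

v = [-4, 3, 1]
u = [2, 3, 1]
v·u = (-4)(2) + (3)(3) + (1)(1) = 2
u·u = (2)² + (3)² + (1)² = 14
proj_u(v) = (v·u / u·u) × u = (2/14) × u = (1/7) × u

proj_u(v) = [2/7, 3/7, 1/7]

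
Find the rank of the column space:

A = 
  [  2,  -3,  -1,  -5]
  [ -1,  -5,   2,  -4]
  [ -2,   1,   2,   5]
Row reduce:
R2 → R2 + (1/2)·R1
R3 → R3 + (1)·R1
R3 → R3 - (4/13)·R2
REF = 
  [    2,    -3,    -1,    -5]
  [    0, -13/2,   3/2, -13/2]
  [    0,     0,  7/13,     2]
Pivot columns: 1, 2, 3 → 3 pivots.
dim(Col(A)) = number of pivot columns = 3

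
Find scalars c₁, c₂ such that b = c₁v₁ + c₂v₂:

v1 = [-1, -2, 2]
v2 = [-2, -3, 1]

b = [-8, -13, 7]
c1 = 2, c2 = 3

b = 2·v1 + 3·v2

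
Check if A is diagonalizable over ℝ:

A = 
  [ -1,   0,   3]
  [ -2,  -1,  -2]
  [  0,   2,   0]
No

Characteristic polynomial: det(λI - A) = λ³ + 2λ² + 5λ + 16
By the rational root theorem any rational root is an integer dividing 16; none of those is a root, so p(λ) has no rational roots and hence (being an irreducible cubic) no repeated roots.
Discriminant of the cubic: Δ = -4944
Δ < 0 ⇒ one real eigenvalue and a complex-conjugate pair: λ ≈ -2.527, 0.2635 + 2.502i, 0.2635 - 2.502i
Has complex eigenvalues (not diagonalizable over ℝ).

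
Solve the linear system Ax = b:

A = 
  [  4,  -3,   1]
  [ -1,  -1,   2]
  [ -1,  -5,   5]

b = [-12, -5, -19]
Row reduce the augmented matrix [A|b]:
R2 → R2 + (1/4)·R1
R3 → R3 + (1/4)·R1
R3 → R3 - (23/7)·R2
REF = 
  [    4,    -3,     1,   -12]
  [    0,  -7/4,   9/4,    -8]
  [    0,     0, -15/7,  30/7]

Back-substitution:
x₃ = (30/7) / (-15/7) = -2
x₂ = (-8 - (9/4)(-2)) / (-7/4) = 2
x₁ = (-12 - (-3)(2) - (1)(-2)) / 4 = -1

x = [-1, 2, -2]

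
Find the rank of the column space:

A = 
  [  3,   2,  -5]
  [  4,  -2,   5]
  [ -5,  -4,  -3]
Row reduce:
R2 → R2 - (4/3)·R1
R3 → R3 + (5/3)·R1
R3 → R3 - (1/7)·R2
REF = 
  [    3,     2,    -5]
  [    0, -14/3,  35/3]
  [    0,     0,   -13]
Pivot columns: 1, 2, 3 → 3 pivots.
dim(Col(A)) = number of pivot columns = 3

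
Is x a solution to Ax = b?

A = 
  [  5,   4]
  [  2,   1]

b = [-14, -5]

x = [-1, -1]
No

Ax = [-9, -3] ≠ b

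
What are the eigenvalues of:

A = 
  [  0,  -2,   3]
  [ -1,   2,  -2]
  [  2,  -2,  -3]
λ = 4, (-5 + √17)/2, (-5 - √17)/2  (≈ 4, -0.4384, -4.562)

Characteristic polynomial: det(λI - A) = λ³ + λ² - 18λ - 8
Testing integer divisors of the constant term: p(4) = 0, so (λ - 4) is a factor:
p(λ) = (λ - 4)(λ² + 5λ + 2)
λ² + 5λ + 2 = 0  ⇒  λ = (-5 ± √((5)² - 4·(2)))/2 = (-5 ± √(17))/2
  = (-5 + √17)/2,  (-5 - √17)/2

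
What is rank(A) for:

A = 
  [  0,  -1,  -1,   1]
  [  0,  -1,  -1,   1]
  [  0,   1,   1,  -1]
Row reduce:
R2 → R2 - (1)·R1
R3 → R3 + (1)·R1
REF = 
  [  0,  -1,  -1,   1]
  [  0,   0,   0,   0]
  [  0,   0,   0,   0]
Pivot columns: 2 → 1 pivot.

rank(A) = 1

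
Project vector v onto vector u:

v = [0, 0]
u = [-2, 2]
v·u = (0)(-2) + (0)(2) = 0
u·u = (-2)² + (2)² = 8
proj_u(v) = (v·u / u·u) × u = (0/8) × u = (0) × u

proj_u(v) = [0, 0]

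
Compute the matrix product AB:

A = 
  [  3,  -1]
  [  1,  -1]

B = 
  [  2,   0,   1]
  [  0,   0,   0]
AB = 
  [  6,   0,   3]
  [  2,   0,   1]

A is 2×2 and B is 2×3, so AB is 2×3. Each entry is (row of A)·(column of B):
AB[1,1] = (3)(2) + (-1)(0) = 6
AB[1,2] = (3)(0) + (-1)(0) = 0
AB[1,3] = (3)(1) + (-1)(0) = 3
AB[2,1] = (1)(2) + (-1)(0) = 2
AB[2,2] = (1)(0) + (-1)(0) = 0
AB[2,3] = (1)(1) + (-1)(0) = 1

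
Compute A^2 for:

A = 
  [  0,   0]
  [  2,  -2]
A² = A·A:
A²[1,1] = (0)(0) + (0)(2) = 0
A²[1,2] = (0)(0) + (0)(-2) = 0
A²[2,1] = (2)(0) + (-2)(2) = -4
A²[2,2] = (2)(0) + (-2)(-2) = 4
A² = 
  [  0,   0]
  [ -4,   4]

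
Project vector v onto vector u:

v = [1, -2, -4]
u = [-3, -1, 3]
v·u = (1)(-3) + (-2)(-1) + (-4)(3) = -13
u·u = (-3)² + (-1)² + (3)² = 19
proj_u(v) = (v·u / u·u) × u = (-13/19) × u

proj_u(v) = [39/19, 13/19, -39/19]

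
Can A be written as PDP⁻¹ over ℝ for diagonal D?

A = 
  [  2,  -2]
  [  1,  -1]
Yes

tr(A) = 1, det(A) = 0
Characteristic polynomial: λ² - tr(A)λ + det(A) = λ² - λ
λ² - λ = λ(λ - 1)
Eigenvalues: 1, 0
λ=0: alg. mult. = 1, geom. mult. = 2 - rank(A - (0)I) = 2 - 1 = 1
λ=1: alg. mult. = 1, geom. mult. = 2 - rank(A - (1)I) = 2 - 1 = 1
Sum of geometric multiplicities equals n, so A has n independent eigenvectors.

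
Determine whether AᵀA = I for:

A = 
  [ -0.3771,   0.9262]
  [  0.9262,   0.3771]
Yes

AᵀA = 
  [  1.0001,   0]
  [  0,   1.0001]
≈ I (equal to I up to the 4-dp rounding of the entries)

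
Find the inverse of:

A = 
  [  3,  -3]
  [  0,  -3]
det(A) = (3)(-3) - (-3)(0) = -9
For a 2×2 matrix, A⁻¹ = (1/det(A)) · [[d, -b], [-c, a]]
    = (-1/9) · [[-3, 3], [0, 3]]

A⁻¹ = 
  [ 1/3, -1/3]
  [   0, -1/3]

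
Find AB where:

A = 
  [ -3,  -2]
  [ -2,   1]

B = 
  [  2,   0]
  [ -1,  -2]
AB = 
  [ -4,   4]
  [ -5,  -2]

A is 2×2 and B is 2×2, so AB is 2×2. Each entry is (row of A)·(column of B):
AB[1,1] = (-3)(2) + (-2)(-1) = -4
AB[1,2] = (-3)(0) + (-2)(-2) = 4
AB[2,1] = (-2)(2) + (1)(-1) = -5
AB[2,2] = (-2)(0) + (1)(-2) = -2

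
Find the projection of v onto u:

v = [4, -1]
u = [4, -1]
v·u = (4)(4) + (-1)(-1) = 17
u·u = (4)² + (-1)² = 17
proj_u(v) = (v·u / u·u) × u = (17/17) × u = (1) × u

proj_u(v) = [4, -1]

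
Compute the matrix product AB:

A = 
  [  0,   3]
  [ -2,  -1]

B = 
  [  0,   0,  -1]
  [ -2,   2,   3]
A is 2×2 and B is 2×3, so AB is 2×3. Each entry is (row of A)·(column of B):
AB[1,1] = (0)(0) + (3)(-2) = -6
AB[1,2] = (0)(0) + (3)(2) = 6
AB[1,3] = (0)(-1) + (3)(3) = 9
AB[2,1] = (-2)(0) + (-1)(-2) = 2
AB[2,2] = (-2)(0) + (-1)(2) = -2
AB[2,3] = (-2)(-1) + (-1)(3) = -1

AB = 
  [ -6,   6,   9]
  [  2,  -2,  -1]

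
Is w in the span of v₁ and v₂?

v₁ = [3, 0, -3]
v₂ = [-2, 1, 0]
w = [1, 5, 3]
No

Form the augmented matrix and row-reduce:
[v₁|v₂|w] = 
  [  3,  -2,   1]
  [  0,   1,   5]
  [ -3,   0,   3]
R3 → R3 + (1)·R1
R3 → R3 + (2)·R2
REF = 
  [  3,  -2,   1]
  [  0,   1,   5]
  [  0,   0,  14]

Row 3 reads [0 0 | 14], i.e. 0 = 14, so the system is inconsistent and w ∉ span{v₁, v₂}.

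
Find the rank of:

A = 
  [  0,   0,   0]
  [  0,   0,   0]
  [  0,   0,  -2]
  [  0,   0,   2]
rank(A) = 1

Row reduce:
Swap R1 ↔ R3
R4 → R4 + (1)·R1
REF = 
  [  0,   0,  -2]
  [  0,   0,   0]
  [  0,   0,   0]
  [  0,   0,   0]
Pivot columns: 3 → 1 pivot.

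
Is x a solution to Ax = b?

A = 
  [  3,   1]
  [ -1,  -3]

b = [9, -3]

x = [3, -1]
No

Ax = [8, 0] ≠ b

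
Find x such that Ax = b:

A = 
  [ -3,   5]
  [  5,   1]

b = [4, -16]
Row reduce the augmented matrix [A|b]:
R2 → R2 + (5/3)·R1
REF = 
  [   -3,     5,     4]
  [    0,  28/3, -28/3]

Back-substitution:
x₂ = (-28/3) / (28/3) = -1
x₁ = (4 - (5)(-1)) / (-3) = -3

x = [-3, -1]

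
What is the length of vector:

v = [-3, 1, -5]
5.916

||v||₂ = √((-3)² + (1)² + (-5)²) = √35 = 5.916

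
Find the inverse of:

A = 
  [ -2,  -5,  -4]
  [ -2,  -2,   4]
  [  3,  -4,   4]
det(A) = (-2)·((-2)(4) - (4)(-4)) - (-5)·((-2)(4) - (4)(3)) + (-4)·((-2)(-4) - (-2)(3))
  = (-2)(8) - (-5)(-20) + (-4)(14)
  = -172
det(A) = -172 ≠ 0, so A is invertible.

Cofactors Cᵢⱼ = (-1)ⁱ⁺ʲ·Mᵢⱼ:
C = 
  [  8,  20,  14]
  [ 36,   4, -23]
  [-28,  16,  -6]

adj(A) = Cᵀ:
adj(A) = 
  [  8,  36, -28]
  [ 20,   4,  16]
  [ 14, -23,  -6]

A⁻¹ = (-1/172) · adj(A):
A⁻¹ = 
  [ -2/43,  -9/43,   7/43]
  [ -5/43,  -1/43,  -4/43]
  [ -7/86, 23/172,   3/86]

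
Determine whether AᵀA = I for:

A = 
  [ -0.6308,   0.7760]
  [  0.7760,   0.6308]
Yes

AᵀA = 
  [  1.0001,   0]
  [  0,   1.0001]
≈ I (equal to I up to the 4-dp rounding of the entries)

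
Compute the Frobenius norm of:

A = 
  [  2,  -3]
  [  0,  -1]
||A||_F = 3.742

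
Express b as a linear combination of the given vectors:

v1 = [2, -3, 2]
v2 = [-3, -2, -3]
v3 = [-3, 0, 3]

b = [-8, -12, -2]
c1 = 2, c2 = 3, c3 = 1

b = 2·v1 + 3·v2 + 1·v3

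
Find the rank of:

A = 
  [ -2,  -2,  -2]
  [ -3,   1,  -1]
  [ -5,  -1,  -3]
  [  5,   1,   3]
rank(A) = 2

Row reduce:
R2 → R2 - (3/2)·R1
R3 → R3 - (5/2)·R1
R4 → R4 + (5/2)·R1
R3 → R3 - (1)·R2
R4 → R4 + (1)·R2
REF = 
  [ -2,  -2,  -2]
  [  0,   4,   2]
  [  0,   0,   0]
  [  0,   0,   0]
Pivot columns: 1, 2 → 2 pivots.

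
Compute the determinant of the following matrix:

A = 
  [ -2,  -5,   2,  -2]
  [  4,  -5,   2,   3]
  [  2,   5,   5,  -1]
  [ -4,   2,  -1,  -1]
444

Cofactor expansion along row 1: det(A) = a₁₁M₁₁ - a₁₂M₁₂ + a₁₃M₁₃ - a₁₄M₁₄

M₁₁ = det[[-5, 2, 3]; [5, 5, -1]; [2, -1, -1]]
  = (-5)·((5)(-1) - (-1)(-1)) - (2)·((5)(-1) - (-1)(2)) + (3)·((5)(-1) - (5)(2))
  = (-5)(-6) - (2)(-3) + (3)(-15)
  = -9
M₁₂ = det[[4, 2, 3]; [2, 5, -1]; [-4, -1, -1]]
  = (4)·((5)(-1) - (-1)(-1)) - (2)·((2)(-1) - (-1)(-4)) + (3)·((2)(-1) - (5)(-4))
  = (4)(-6) - (2)(-6) + (3)(18)
  = 42
M₁₃ = det[[4, -5, 3]; [2, 5, -1]; [-4, 2, -1]]
  = (4)·((5)(-1) - (-1)(2)) - (-5)·((2)(-1) - (-1)(-4)) + (3)·((2)(2) - (5)(-4))
  = (4)(-3) - (-5)(-6) + (3)(24)
  = 30
M₁₄ = det[[4, -5, 2]; [2, 5, 5]; [-4, 2, -1]]
  = (4)·((5)(-1) - (5)(2)) - (-5)·((2)(-1) - (5)(-4)) + (2)·((2)(2) - (5)(-4))
  = (4)(-15) - (-5)(18) + (2)(24)
  = 78

det(A) = (-2)(-9) - (-5)(42) + (2)(30) - (-2)(78) = 444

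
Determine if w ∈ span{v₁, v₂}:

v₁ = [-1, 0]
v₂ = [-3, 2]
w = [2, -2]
Yes

Form the augmented matrix and row-reduce:
[v₁|v₂|w] = 
  [ -1,  -3,   2]
  [  0,   2,  -2]
(already in echelon form — no row operations needed)

No row of the form [0 0 | nonzero], so the system is consistent. Back-substitution gives c₁ = 1, c₂ = -1: w = (1)·v₁ + (-1)·v₂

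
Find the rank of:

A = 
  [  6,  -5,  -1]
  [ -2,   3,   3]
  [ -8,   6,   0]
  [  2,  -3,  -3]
rank(A) = 2

Row reduce:
R2 → R2 + (1/3)·R1
R3 → R3 + (4/3)·R1
R4 → R4 - (1/3)·R1
R3 → R3 + (1/2)·R2
R4 → R4 + (1)·R2
REF = 
  [  6,  -5,  -1]
  [  0, 4/3, 8/3]
  [  0,   0,   0]
  [  0,   0,   0]
Pivot columns: 1, 2 → 2 pivots.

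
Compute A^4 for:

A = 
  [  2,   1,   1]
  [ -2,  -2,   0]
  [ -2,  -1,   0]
A² = A·A:
A²[1,1] = (2)(2) + (1)(-2) + (1)(-2) = 0
A²[1,2] = (2)(1) + (1)(-2) + (1)(-1) = -1
A²[1,3] = (2)(1) + (1)(0) + (1)(0) = 2
A²[2,1] = (-2)(2) + (-2)(-2) + (0)(-2) = 0
A²[2,2] = (-2)(1) + (-2)(-2) + (0)(-1) = 2
A²[2,3] = (-2)(1) + (-2)(0) + (0)(0) = -2
A²[3,1] = (-2)(2) + (-1)(-2) + (0)(-2) = -2
A²[3,2] = (-2)(1) + (-1)(-2) + (0)(-1) = 0
A²[3,3] = (-2)(1) + (-1)(0) + (0)(0) = -2
A² = 
  [  0,  -1,   2]
  [  0,   2,  -2]
  [ -2,   0,  -2]

A^3 = A^2·A:
A^3[1,1] = (0)(2) + (-1)(-2) + (2)(-2) = -2
A^3[1,2] = (0)(1) + (-1)(-2) + (2)(-1) = 0
A^3[1,3] = (0)(1) + (-1)(0) + (2)(0) = 0
A^3[2,1] = (0)(2) + (2)(-2) + (-2)(-2) = 0
A^3[2,2] = (0)(1) + (2)(-2) + (-2)(-1) = -2
A^3[2,3] = (0)(1) + (2)(0) + (-2)(0) = 0
A^3[3,1] = (-2)(2) + (0)(-2) + (-2)(-2) = 0
A^3[3,2] = (-2)(1) + (0)(-2) + (-2)(-1) = 0
A^3[3,3] = (-2)(1) + (0)(0) + (-2)(0) = -2
A^3 = 
  [ -2,   0,   0]
  [  0,  -2,   0]
  [  0,   0,  -2]

A^4 = A^3·A:
A^4[1,1] = (-2)(2) + (0)(-2) + (0)(-2) = -4
A^4[1,2] = (-2)(1) + (0)(-2) + (0)(-1) = -2
A^4[1,3] = (-2)(1) + (0)(0) + (0)(0) = -2
A^4[2,1] = (0)(2) + (-2)(-2) + (0)(-2) = 4
A^4[2,2] = (0)(1) + (-2)(-2) + (0)(-1) = 4
A^4[2,3] = (0)(1) + (-2)(0) + (0)(0) = 0
A^4[3,1] = (0)(2) + (0)(-2) + (-2)(-2) = 4
A^4[3,2] = (0)(1) + (0)(-2) + (-2)(-1) = 2
A^4[3,3] = (0)(1) + (0)(0) + (-2)(0) = 0
A^4 = 
  [ -4,  -2,  -2]
  [  4,   4,   0]
  [  4,   2,   0]

Therefore
A^4 = 
  [ -4,  -2,  -2]
  [  4,   4,   0]
  [  4,   2,   0]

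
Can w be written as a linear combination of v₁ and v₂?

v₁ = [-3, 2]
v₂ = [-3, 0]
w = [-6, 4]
Yes

Form the augmented matrix and row-reduce:
[v₁|v₂|w] = 
  [ -3,  -3,  -6]
  [  2,   0,   4]
R2 → R2 + (2/3)·R1
REF = 
  [ -3,  -3,  -6]
  [  0,  -2,   0]

No row of the form [0 0 | nonzero], so the system is consistent. Back-substitution gives c₁ = 2, c₂ = 0: w = (2)·v₁ + (0)·v₂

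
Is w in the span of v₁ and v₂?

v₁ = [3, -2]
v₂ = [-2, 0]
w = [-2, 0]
Yes

Form the augmented matrix and row-reduce:
[v₁|v₂|w] = 
  [  3,  -2,  -2]
  [ -2,   0,   0]
R2 → R2 + (2/3)·R1
REF = 
  [   3,   -2,   -2]
  [   0, -4/3, -4/3]

No row of the form [0 0 | nonzero], so the system is consistent. Back-substitution gives c₁ = 0, c₂ = 1: w = (0)·v₁ + (1)·v₂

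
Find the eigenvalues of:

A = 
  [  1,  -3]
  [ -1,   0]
λ = (1 + √13)/2, (1 - √13)/2  (≈ 2.303, -1.303)

tr(A) = 1, det(A) = -3
Characteristic polynomial: λ² - tr(A)λ + det(A) = λ² - λ - 3
λ² - λ - 3 = 0  ⇒  λ = (1 ± √((-1)² - 4·(-3)))/2 = (1 ± √(13))/2
  = (1 + √13)/2,  (1 - √13)/2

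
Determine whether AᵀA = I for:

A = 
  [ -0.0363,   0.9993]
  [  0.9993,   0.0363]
Yes

AᵀA = 
  [  0.9999,   0]
  [  0,   0.9999]
≈ I (equal to I up to the 4-dp rounding of the entries)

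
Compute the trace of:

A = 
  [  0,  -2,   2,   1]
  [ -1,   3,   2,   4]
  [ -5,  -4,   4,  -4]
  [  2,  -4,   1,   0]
7

tr(A) = 0 + 3 + 4 + 0 = 7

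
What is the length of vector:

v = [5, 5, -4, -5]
9.539

||v||₂ = √((5)² + (5)² + (-4)² + (-5)²) = √91 = 9.539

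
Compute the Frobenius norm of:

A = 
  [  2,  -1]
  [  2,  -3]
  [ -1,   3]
||A||_F = 5.292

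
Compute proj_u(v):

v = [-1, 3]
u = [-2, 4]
v·u = (-1)(-2) + (3)(4) = 14
u·u = (-2)² + (4)² = 20
proj_u(v) = (v·u / u·u) × u = (14/20) × u = (7/10) × u

proj_u(v) = [-7/5, 14/5]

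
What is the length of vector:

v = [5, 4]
6.403

||v||₂ = √((5)² + (4)²) = √41 = 6.403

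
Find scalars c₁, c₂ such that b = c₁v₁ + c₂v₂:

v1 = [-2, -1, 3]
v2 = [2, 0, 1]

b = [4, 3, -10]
c1 = -3, c2 = -1

b = -3·v1 + -1·v2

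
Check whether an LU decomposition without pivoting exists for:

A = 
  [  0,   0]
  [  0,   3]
Yes.
The first column is zero, so A is already upper triangular: L = I, U = A.
L = 
  [  1,   0]
  [  0,   1]
U = 
  [  0,   0]
  [  0,   3]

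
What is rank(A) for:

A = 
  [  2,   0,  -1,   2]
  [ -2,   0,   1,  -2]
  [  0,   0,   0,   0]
rank(A) = 1

Row reduce:
R2 → R2 + (1)·R1
REF = 
  [  2,   0,  -1,   2]
  [  0,   0,   0,   0]
  [  0,   0,   0,   0]
Pivot columns: 1 → 1 pivot.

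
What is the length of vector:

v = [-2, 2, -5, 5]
7.616

||v||₂ = √((-2)² + (2)² + (-5)² + (5)²) = √58 = 7.616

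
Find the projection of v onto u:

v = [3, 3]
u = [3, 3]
proj_u(v) = [3, 3]

v·u = (3)(3) + (3)(3) = 18
u·u = (3)² + (3)² = 18
proj_u(v) = (v·u / u·u) × u = (18/18) × u = (1) × u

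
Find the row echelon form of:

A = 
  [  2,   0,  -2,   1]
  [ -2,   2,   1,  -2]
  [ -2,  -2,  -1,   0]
Row operations:
R2 → R2 + (1)·R1
R3 → R3 + (1)·R1
R3 → R3 + (1)·R2

Resulting echelon form:
REF = 
  [  2,   0,  -2,   1]
  [  0,   2,  -1,  -1]
  [  0,   0,  -4,   0]

Rank = 3 (number of non-zero pivot rows).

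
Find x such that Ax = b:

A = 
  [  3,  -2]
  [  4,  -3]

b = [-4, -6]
Row reduce the augmented matrix [A|b]:
R2 → R2 - (4/3)·R1
REF = 
  [   3,   -2,   -4]
  [   0, -1/3, -2/3]

Back-substitution:
x₂ = (-2/3) / (-1/3) = 2
x₁ = (-4 - (-2)(2)) / 3 = 0

x = [0, 2]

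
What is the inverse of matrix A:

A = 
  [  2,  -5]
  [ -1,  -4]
det(A) = (2)(-4) - (-5)(-1) = -13
For a 2×2 matrix, A⁻¹ = (1/det(A)) · [[d, -b], [-c, a]]
    = (-1/13) · [[-4, 5], [1, 2]]

A⁻¹ = 
  [ 4/13, -5/13]
  [-1/13, -2/13]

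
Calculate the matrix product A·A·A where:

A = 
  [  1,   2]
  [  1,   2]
A² = A·A:
A²[1,1] = (1)(1) + (2)(1) = 3
A²[1,2] = (1)(2) + (2)(2) = 6
A²[2,1] = (1)(1) + (2)(1) = 3
A²[2,2] = (1)(2) + (2)(2) = 6
A² = 
  [  3,   6]
  [  3,   6]

A^3 = A^2·A:
A^3[1,1] = (3)(1) + (6)(1) = 9
A^3[1,2] = (3)(2) + (6)(2) = 18
A^3[2,1] = (3)(1) + (6)(1) = 9
A^3[2,2] = (3)(2) + (6)(2) = 18
A^3 = 
  [  9,  18]
  [  9,  18]

Therefore
A^3 = 
  [  9,  18]
  [  9,  18]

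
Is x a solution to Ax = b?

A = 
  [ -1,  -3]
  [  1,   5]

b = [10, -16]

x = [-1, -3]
Yes

Ax = [10, -16] = b ✓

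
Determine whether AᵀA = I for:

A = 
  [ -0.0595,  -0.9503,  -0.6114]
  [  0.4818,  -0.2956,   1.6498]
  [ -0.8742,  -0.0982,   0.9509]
No

AᵀA = 
  [  0.9999,   0,   0]
  [  0,   1.0001,   0]
  [  0,   0,   3.9999]
≠ I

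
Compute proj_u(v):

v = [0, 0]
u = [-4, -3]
proj_u(v) = [0, 0]

v·u = (0)(-4) + (0)(-3) = 0
u·u = (-4)² + (-3)² = 25
proj_u(v) = (v·u / u·u) × u = (0/25) × u = (0) × u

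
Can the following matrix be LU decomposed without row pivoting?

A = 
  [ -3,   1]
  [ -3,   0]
Yes.
A[1,1] = -3 ≠ 0, so Gaussian elimination proceeds without a row swap: multiplier ℓ₂₁ = (-3)/(-3) = 1, and U[2,2] = 0 - (1)(1) = -1.
L = 
  [  1,   0]
  [  1,   1]
U = 
  [ -3,   1]
  [  0,  -1]
Check row 2 of LU: [(1)(-3), (1)(1) + (-1)] = [-3, 0] = row 2 of A ✓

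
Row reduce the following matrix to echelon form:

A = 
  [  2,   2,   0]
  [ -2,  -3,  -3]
Row operations:
R2 → R2 + (1)·R1

Resulting echelon form:
REF = 
  [  2,   2,   0]
  [  0,  -1,  -3]

Rank = 2 (number of non-zero pivot rows).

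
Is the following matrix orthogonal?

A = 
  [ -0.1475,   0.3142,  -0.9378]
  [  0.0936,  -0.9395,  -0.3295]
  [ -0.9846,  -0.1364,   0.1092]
Yes

AᵀA = 
  [  1,   0,   0]
  [  0,   1,   0]
  [  0,   0,   1]
≈ I (equal to I up to the 4-dp rounding of the entries)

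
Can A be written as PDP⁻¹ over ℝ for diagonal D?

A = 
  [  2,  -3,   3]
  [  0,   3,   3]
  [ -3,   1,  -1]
No

Characteristic polynomial: det(λI - A) = λ³ - 4λ² + 7λ - 42
By the rational root theorem any rational root is an integer dividing 42; none of those is a root, so p(λ) has no rational roots and hence (being an irreducible cubic) no repeated roots.
Discriminant of the cubic: Δ = -37800
Δ < 0 ⇒ one real eigenvalue and a complex-conjugate pair: λ ≈ 4.512, -0.2559 + 3.04i, -0.2559 - 3.04i
Has complex eigenvalues (not diagonalizable over ℝ).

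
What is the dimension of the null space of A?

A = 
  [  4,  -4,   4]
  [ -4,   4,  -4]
nullity(A) = 2

Row reduce:
R2 → R2 + (1)·R1
REF = 
  [  4,  -4,   4]
  [  0,   0,   0]
Pivot columns: 1 → 1 pivot.
rank(A) = 1, so nullity(A) = 3 - 1 = 2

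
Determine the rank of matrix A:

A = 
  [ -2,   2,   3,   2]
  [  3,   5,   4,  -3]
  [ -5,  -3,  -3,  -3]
rank(A) = 3

Row reduce:
R2 → R2 + (3/2)·R1
R3 → R3 - (5/2)·R1
R3 → R3 + (1)·R2
REF = 
  [  -2,    2,    3,    2]
  [   0,    8, 17/2,    0]
  [   0,    0,   -2,   -8]
Pivot columns: 1, 2, 3 → 3 pivots.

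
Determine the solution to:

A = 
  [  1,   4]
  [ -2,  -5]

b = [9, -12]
x = [1, 2]

Row reduce the augmented matrix [A|b]:
R2 → R2 + (2)·R1
REF = 
  [  1,   4,   9]
  [  0,   3,   6]

Back-substitution:
x₂ = 6 / 3 = 2
x₁ = (9 - (4)(2)) / 1 = 1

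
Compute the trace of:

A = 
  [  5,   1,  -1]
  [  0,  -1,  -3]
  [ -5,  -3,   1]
5

tr(A) = 5 + -1 + 1 = 5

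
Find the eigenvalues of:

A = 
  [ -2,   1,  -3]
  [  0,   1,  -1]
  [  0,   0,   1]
λ = 1, 1, -2

Characteristic polynomial: det(λI - A) = λ³ - 3λ + 2
Testing integer divisors of the constant term: p(1) = 0, so (λ - 1) is a factor:
p(λ) = (λ - 1)(λ² + λ - 2)
λ² + λ - 2 = (λ + 2)(λ - 1)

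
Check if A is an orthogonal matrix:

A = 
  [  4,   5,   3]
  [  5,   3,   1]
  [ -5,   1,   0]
No

AᵀA = 
  [ 66,  30,  17]
  [ 30,  35,  18]
  [ 17,  18,  10]
≠ I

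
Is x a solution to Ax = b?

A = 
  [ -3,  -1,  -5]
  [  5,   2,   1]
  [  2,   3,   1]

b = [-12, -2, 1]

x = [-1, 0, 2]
No

Ax = [-7, -3, 0] ≠ b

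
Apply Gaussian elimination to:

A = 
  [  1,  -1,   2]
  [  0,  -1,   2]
Row operations:
No row operations needed (already in echelon form).

Resulting echelon form:
REF = 
  [  1,  -1,   2]
  [  0,  -1,   2]

Rank = 2 (number of non-zero pivot rows).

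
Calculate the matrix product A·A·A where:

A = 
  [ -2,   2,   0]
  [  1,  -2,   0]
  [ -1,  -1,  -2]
A² = A·A:
A²[1,1] = (-2)(-2) + (2)(1) + (0)(-1) = 6
A²[1,2] = (-2)(2) + (2)(-2) + (0)(-1) = -8
A²[1,3] = (-2)(0) + (2)(0) + (0)(-2) = 0
A²[2,1] = (1)(-2) + (-2)(1) + (0)(-1) = -4
A²[2,2] = (1)(2) + (-2)(-2) + (0)(-1) = 6
A²[2,3] = (1)(0) + (-2)(0) + (0)(-2) = 0
A²[3,1] = (-1)(-2) + (-1)(1) + (-2)(-1) = 3
A²[3,2] = (-1)(2) + (-1)(-2) + (-2)(-1) = 2
A²[3,3] = (-1)(0) + (-1)(0) + (-2)(-2) = 4
A² = 
  [  6,  -8,   0]
  [ -4,   6,   0]
  [  3,   2,   4]

A^3 = A^2·A:
A^3[1,1] = (6)(-2) + (-8)(1) + (0)(-1) = -20
A^3[1,2] = (6)(2) + (-8)(-2) + (0)(-1) = 28
A^3[1,3] = (6)(0) + (-8)(0) + (0)(-2) = 0
A^3[2,1] = (-4)(-2) + (6)(1) + (0)(-1) = 14
A^3[2,2] = (-4)(2) + (6)(-2) + (0)(-1) = -20
A^3[2,3] = (-4)(0) + (6)(0) + (0)(-2) = 0
A^3[3,1] = (3)(-2) + (2)(1) + (4)(-1) = -8
A^3[3,2] = (3)(2) + (2)(-2) + (4)(-1) = -2
A^3[3,3] = (3)(0) + (2)(0) + (4)(-2) = -8
A^3 = 
  [-20,  28,   0]
  [ 14, -20,   0]
  [ -8,  -2,  -8]

Therefore
A^3 = 
  [-20,  28,   0]
  [ 14, -20,   0]
  [ -8,  -2,  -8]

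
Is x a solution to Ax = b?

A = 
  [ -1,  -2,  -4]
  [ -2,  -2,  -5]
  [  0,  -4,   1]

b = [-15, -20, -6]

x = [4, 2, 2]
No

Ax = [-16, -22, -6] ≠ b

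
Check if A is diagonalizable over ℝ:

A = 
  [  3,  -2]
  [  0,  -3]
Yes

tr(A) = 0, det(A) = -9
Characteristic polynomial: λ² - tr(A)λ + det(A) = λ² - 9
λ² - 9 = (λ + 3)(λ - 3)
Eigenvalues: 3, -3
λ=-3: alg. mult. = 1, geom. mult. = 2 - rank(A - (-3)I) = 2 - 1 = 1
λ=3: alg. mult. = 1, geom. mult. = 2 - rank(A - (3)I) = 2 - 1 = 1
Sum of geometric multiplicities equals n, so A has n independent eigenvectors.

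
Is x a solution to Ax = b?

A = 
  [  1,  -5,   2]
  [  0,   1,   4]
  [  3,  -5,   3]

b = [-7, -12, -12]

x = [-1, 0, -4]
No

Ax = [-9, -16, -15] ≠ b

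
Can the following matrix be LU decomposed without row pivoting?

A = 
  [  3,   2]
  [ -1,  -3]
Yes.
A[1,1] = 3 ≠ 0, so Gaussian elimination proceeds without a row swap: multiplier ℓ₂₁ = (-1)/(3) = -1/3, and U[2,2] = -3 - (-1/3)(2) = -7/3.
L = 
  [   1,    0]
  [-1/3,    1]
U = 
  [   3,    2]
  [   0, -7/3]
Check row 2 of LU: [(-1/3)(3), (-1/3)(2) + (-7/3)] = [-1, -3] = row 2 of A ✓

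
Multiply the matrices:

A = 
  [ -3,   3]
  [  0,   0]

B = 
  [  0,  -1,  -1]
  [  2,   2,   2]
A is 2×2 and B is 2×3, so AB is 2×3. Each entry is (row of A)·(column of B):
AB[1,1] = (-3)(0) + (3)(2) = 6
AB[1,2] = (-3)(-1) + (3)(2) = 9
AB[1,3] = (-3)(-1) + (3)(2) = 9
AB[2,1] = (0)(0) + (0)(2) = 0
AB[2,2] = (0)(-1) + (0)(2) = 0
AB[2,3] = (0)(-1) + (0)(2) = 0

AB = 
  [  6,   9,   9]
  [  0,   0,   0]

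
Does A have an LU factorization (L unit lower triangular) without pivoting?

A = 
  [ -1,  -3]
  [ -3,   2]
Yes.
A[1,1] = -1 ≠ 0, so Gaussian elimination proceeds without a row swap: multiplier ℓ₂₁ = (-3)/(-1) = 3, and U[2,2] = 2 - (3)(-3) = 11.
L = 
  [  1,   0]
  [  3,   1]
U = 
  [ -1,  -3]
  [  0,  11]
Check row 2 of LU: [(3)(-1), (3)(-3) + 11] = [-3, 2] = row 2 of A ✓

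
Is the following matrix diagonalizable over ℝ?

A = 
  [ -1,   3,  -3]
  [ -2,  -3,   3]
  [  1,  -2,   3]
No

Characteristic polynomial: det(λI - A) = λ³ + λ² + 6λ - 9
By the rational root theorem any rational root is an integer dividing 9; none of those is a root, so p(λ) has no rational roots and hence (being an irreducible cubic) no repeated roots.
Discriminant of the cubic: Δ = -3951
Δ < 0 ⇒ one real eigenvalue and a complex-conjugate pair: λ ≈ -1.044 + 2.68i, -1.044 - 2.68i, 1.088
Has complex eigenvalues (not diagonalizable over ℝ).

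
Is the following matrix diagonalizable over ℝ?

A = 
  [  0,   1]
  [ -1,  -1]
No

tr(A) = -1, det(A) = 1
Characteristic polynomial: λ² - tr(A)λ + det(A) = λ² + λ + 1
λ² + λ + 1 = 0  ⇒  λ = (-1 ± √((1)² - 4·(1)))/2 = (-1 ± √(-3))/2
  = (-1 + i√3)/2,  (-1 - i√3)/2
Eigenvalues: (-1 + i√3)/2, (-1 - i√3)/2  (≈ -0.5 + 0.866i, -0.5 - 0.866i)
Has complex eigenvalues (not diagonalizable over ℝ).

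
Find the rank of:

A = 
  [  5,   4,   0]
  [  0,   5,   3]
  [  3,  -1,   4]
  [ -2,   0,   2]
Row reduce:
R3 → R3 - (3/5)·R1
R4 → R4 + (2/5)·R1
R3 → R3 + (17/25)·R2
R4 → R4 - (8/25)·R2
R4 → R4 - (26/151)·R3
REF = 
  [     5,      4,      0]
  [     0,      5,      3]
  [     0,      0, 151/25]
  [     0,      0,      0]
Pivot columns: 1, 2, 3 → 3 pivots.

rank(A) = 3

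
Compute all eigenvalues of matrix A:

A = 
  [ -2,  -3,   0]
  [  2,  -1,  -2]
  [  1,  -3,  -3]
λ = -1, -2, -3

Characteristic polynomial: det(λI - A) = λ³ + 6λ² + 11λ + 6
Testing integer divisors of the constant term: p(-1) = 0, so (λ + 1) is a factor:
p(λ) = (λ + 1)(λ² + 5λ + 6)
λ² + 5λ + 6 = (λ + 3)(λ + 2)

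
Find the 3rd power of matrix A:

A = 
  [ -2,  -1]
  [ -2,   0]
A² = A·A:
A²[1,1] = (-2)(-2) + (-1)(-2) = 6
A²[1,2] = (-2)(-1) + (-1)(0) = 2
A²[2,1] = (-2)(-2) + (0)(-2) = 4
A²[2,2] = (-2)(-1) + (0)(0) = 2
A² = 
  [  6,   2]
  [  4,   2]

A^3 = A^2·A:
A^3[1,1] = (6)(-2) + (2)(-2) = -16
A^3[1,2] = (6)(-1) + (2)(0) = -6
A^3[2,1] = (4)(-2) + (2)(-2) = -12
A^3[2,2] = (4)(-1) + (2)(0) = -4
A^3 = 
  [-16,  -6]
  [-12,  -4]

Therefore
A^3 = 
  [-16,  -6]
  [-12,  -4]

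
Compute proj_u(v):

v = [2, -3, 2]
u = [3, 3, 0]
proj_u(v) = [-1/2, -1/2, 0]

v·u = (2)(3) + (-3)(3) + (2)(0) = -3
u·u = (3)² + (3)² + (0)² = 18
proj_u(v) = (v·u / u·u) × u = (-3/18) × u = (-1/6) × u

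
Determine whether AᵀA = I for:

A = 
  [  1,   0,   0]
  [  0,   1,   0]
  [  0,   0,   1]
Yes

AᵀA = 
  [  1,   0,   0]
  [  0,   1,   0]
  [  0,   0,   1]
= I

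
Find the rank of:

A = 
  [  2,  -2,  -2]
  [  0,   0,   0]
rank(A) = 1

Row reduce:
(no row operations needed)
REF = 
  [  2,  -2,  -2]
  [  0,   0,   0]
Pivot columns: 1 → 1 pivot.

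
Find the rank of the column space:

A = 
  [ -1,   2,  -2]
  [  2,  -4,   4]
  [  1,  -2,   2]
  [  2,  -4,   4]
dim(Col(A)) = 1

Row reduce:
R2 → R2 + (2)·R1
R3 → R3 + (1)·R1
R4 → R4 + (2)·R1
REF = 
  [ -1,   2,  -2]
  [  0,   0,   0]
  [  0,   0,   0]
  [  0,   0,   0]
Pivot columns: 1 → 1 pivot.
dim(Col(A)) = number of pivot columns = 1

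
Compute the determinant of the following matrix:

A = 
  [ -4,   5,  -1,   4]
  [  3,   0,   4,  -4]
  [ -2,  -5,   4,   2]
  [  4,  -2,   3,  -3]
-279

Cofactor expansion along row 1: det(A) = a₁₁M₁₁ - a₁₂M₁₂ + a₁₃M₁₃ - a₁₄M₁₄

M₁₁ = det[[0, 4, -4]; [-5, 4, 2]; [-2, 3, -3]]
  = (0)·((4)(-3) - (2)(3)) - (4)·((-5)(-3) - (2)(-2)) + (-4)·((-5)(3) - (4)(-2))
  = (0)(-18) - (4)(19) + (-4)(-7)
  = -48
M₁₂ = det[[3, 4, -4]; [-2, 4, 2]; [4, 3, -3]]
  = (3)·((4)(-3) - (2)(3)) - (4)·((-2)(-3) - (2)(4)) + (-4)·((-2)(3) - (4)(4))
  = (3)(-18) - (4)(-2) + (-4)(-22)
  = 42
M₁₃ = det[[3, 0, -4]; [-2, -5, 2]; [4, -2, -3]]
  = (3)·((-5)(-3) - (2)(-2)) - (0)·((-2)(-3) - (2)(4)) + (-4)·((-2)(-2) - (-5)(4))
  = (3)(19) - (0)(-2) + (-4)(24)
  = -39
M₁₄ = det[[3, 0, 4]; [-2, -5, 4]; [4, -2, 3]]
  = (3)·((-5)(3) - (4)(-2)) - (0)·((-2)(3) - (4)(4)) + (4)·((-2)(-2) - (-5)(4))
  = (3)(-7) - (0)(-22) + (4)(24)
  = 75

det(A) = (-4)(-48) - (5)(42) + (-1)(-39) - (4)(75) = -279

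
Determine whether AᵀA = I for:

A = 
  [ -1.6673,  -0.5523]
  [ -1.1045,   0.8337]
No

AᵀA = 
  [  3.9998,   0]
  [  0,   1.0001]
≠ I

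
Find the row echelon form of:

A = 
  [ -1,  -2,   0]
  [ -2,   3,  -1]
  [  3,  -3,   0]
Row operations:
R2 → R2 - (2)·R1
R3 → R3 + (3)·R1
R3 → R3 + (9/7)·R2

Resulting echelon form:
REF = 
  [  -1,   -2,    0]
  [   0,    7,   -1]
  [   0,    0, -9/7]

Rank = 3 (number of non-zero pivot rows).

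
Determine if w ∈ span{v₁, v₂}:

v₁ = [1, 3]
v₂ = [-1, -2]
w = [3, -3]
Yes

Form the augmented matrix and row-reduce:
[v₁|v₂|w] = 
  [  1,  -1,   3]
  [  3,  -2,  -3]
R2 → R2 - (3)·R1
REF = 
  [  1,  -1,   3]
  [  0,   1, -12]

No row of the form [0 0 | nonzero], so the system is consistent. Back-substitution gives c₁ = -9, c₂ = -12: w = (-9)·v₁ + (-12)·v₂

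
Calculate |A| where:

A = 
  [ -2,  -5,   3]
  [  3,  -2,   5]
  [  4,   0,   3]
-19

Cofactor expansion along row 1:
det(A) = (-2)·((-2)(3) - (5)(0)) - (-5)·((3)(3) - (5)(4)) + (3)·((3)(0) - (-2)(4))
  = (-2)(-6) - (-5)(-11) + (3)(8)
  = -19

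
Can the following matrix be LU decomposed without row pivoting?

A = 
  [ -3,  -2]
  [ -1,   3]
Yes.
A[1,1] = -3 ≠ 0, so Gaussian elimination proceeds without a row swap: multiplier ℓ₂₁ = (-1)/(-3) = 1/3, and U[2,2] = 3 - (1/3)(-2) = 11/3.
L = 
  [  1,   0]
  [1/3,   1]
U = 
  [  -3,   -2]
  [   0, 11/3]
Check row 2 of LU: [(1/3)(-3), (1/3)(-2) + (11/3)] = [-1, 3] = row 2 of A ✓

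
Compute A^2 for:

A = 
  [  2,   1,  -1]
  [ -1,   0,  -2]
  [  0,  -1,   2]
A² = A·A:
A²[1,1] = (2)(2) + (1)(-1) + (-1)(0) = 3
A²[1,2] = (2)(1) + (1)(0) + (-1)(-1) = 3
A²[1,3] = (2)(-1) + (1)(-2) + (-1)(2) = -6
A²[2,1] = (-1)(2) + (0)(-1) + (-2)(0) = -2
A²[2,2] = (-1)(1) + (0)(0) + (-2)(-1) = 1
A²[2,3] = (-1)(-1) + (0)(-2) + (-2)(2) = -3
A²[3,1] = (0)(2) + (-1)(-1) + (2)(0) = 1
A²[3,2] = (0)(1) + (-1)(0) + (2)(-1) = -2
A²[3,3] = (0)(-1) + (-1)(-2) + (2)(2) = 6
A² = 
  [  3,   3,  -6]
  [ -2,   1,  -3]
  [  1,  -2,   6]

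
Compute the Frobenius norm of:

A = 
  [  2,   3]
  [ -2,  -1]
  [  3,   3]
||A||_F = 6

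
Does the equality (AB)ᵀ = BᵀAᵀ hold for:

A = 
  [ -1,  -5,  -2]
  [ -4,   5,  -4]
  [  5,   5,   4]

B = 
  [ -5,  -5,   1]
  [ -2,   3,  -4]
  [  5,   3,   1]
Yes

(AB)ᵀ = 
  [  5, -10, -15]
  [-16,  23,   2]
  [ 17, -28, -11]

BᵀAᵀ = 
  [  5, -10, -15]
  [-16,  23,   2]
  [ 17, -28, -11]

Both sides are equal — this is the standard identity (AB)ᵀ = BᵀAᵀ, which holds for all A, B.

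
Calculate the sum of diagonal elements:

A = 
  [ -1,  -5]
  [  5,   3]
2

tr(A) = -1 + 3 = 2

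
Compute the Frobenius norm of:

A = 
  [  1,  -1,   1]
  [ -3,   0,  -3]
||A||_F = 4.583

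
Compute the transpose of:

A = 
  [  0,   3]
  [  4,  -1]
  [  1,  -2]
Aᵀ = 
  [  0,   4,   1]
  [  3,  -1,  -2]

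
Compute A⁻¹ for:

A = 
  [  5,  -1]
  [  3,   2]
det(A) = (5)(2) - (-1)(3) = 13
For a 2×2 matrix, A⁻¹ = (1/det(A)) · [[d, -b], [-c, a]]
    = (1/13) · [[2, 1], [-3, 5]]

A⁻¹ = 
  [ 2/13,  1/13]
  [-3/13,  5/13]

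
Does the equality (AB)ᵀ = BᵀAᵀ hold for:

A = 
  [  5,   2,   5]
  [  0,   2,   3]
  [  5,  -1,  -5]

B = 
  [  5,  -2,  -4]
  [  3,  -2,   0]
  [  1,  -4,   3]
Yes

(AB)ᵀ = 
  [ 36,   9,  17]
  [-34, -16,  12]
  [ -5,   9, -35]

BᵀAᵀ = 
  [ 36,   9,  17]
  [-34, -16,  12]
  [ -5,   9, -35]

Both sides are equal — this is the standard identity (AB)ᵀ = BᵀAᵀ, which holds for all A, B.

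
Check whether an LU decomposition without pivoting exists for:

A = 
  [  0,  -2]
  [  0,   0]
Yes.
The first column is zero, so A is already upper triangular: L = I, U = A.
L = 
  [  1,   0]
  [  0,   1]
U = 
  [  0,  -2]
  [  0,   0]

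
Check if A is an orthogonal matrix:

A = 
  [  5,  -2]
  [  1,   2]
No

AᵀA = 
  [ 26,  -8]
  [ -8,   8]
≠ I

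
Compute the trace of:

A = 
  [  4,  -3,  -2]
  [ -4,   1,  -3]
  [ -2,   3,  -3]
2

tr(A) = 4 + 1 + -3 = 2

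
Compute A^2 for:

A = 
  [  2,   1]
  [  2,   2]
A² = A·A:
A²[1,1] = (2)(2) + (1)(2) = 6
A²[1,2] = (2)(1) + (1)(2) = 4
A²[2,1] = (2)(2) + (2)(2) = 8
A²[2,2] = (2)(1) + (2)(2) = 6
A² = 
  [  6,   4]
  [  8,   6]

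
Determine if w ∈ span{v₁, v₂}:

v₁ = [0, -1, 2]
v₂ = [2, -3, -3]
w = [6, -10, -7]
Yes

Form the augmented matrix and row-reduce:
[v₁|v₂|w] = 
  [  0,   2,   6]
  [ -1,  -3, -10]
  [  2,  -3,  -7]
Swap R1 ↔ R2
R3 → R3 + (2)·R1
R3 → R3 + (9/2)·R2
REF = 
  [ -1,  -3, -10]
  [  0,   2,   6]
  [  0,   0,   0]

No row of the form [0 0 | nonzero], so the system is consistent. Back-substitution gives c₁ = 1, c₂ = 3: w = (1)·v₁ + (3)·v₂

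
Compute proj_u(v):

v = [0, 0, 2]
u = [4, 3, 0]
v·u = (0)(4) + (0)(3) + (2)(0) = 0
u·u = (4)² + (3)² + (0)² = 25
proj_u(v) = (v·u / u·u) × u = (0/25) × u = (0) × u

proj_u(v) = [0, 0, 0]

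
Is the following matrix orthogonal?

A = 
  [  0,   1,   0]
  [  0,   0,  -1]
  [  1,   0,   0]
Yes

AᵀA = 
  [  1,   0,   0]
  [  0,   1,   0]
  [  0,   0,   1]
= I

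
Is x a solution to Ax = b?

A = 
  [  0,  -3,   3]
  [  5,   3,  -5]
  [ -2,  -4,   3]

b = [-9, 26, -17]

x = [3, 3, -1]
No

Ax = [-12, 29, -21] ≠ b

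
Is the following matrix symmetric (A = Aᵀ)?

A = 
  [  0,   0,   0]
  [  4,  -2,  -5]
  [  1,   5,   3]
No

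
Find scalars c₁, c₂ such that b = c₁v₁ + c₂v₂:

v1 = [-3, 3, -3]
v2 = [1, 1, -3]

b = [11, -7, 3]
c1 = -3, c2 = 2

b = -3·v1 + 2·v2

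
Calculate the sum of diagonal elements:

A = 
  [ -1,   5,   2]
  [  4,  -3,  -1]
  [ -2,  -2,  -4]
-8

tr(A) = -1 + -3 + -4 = -8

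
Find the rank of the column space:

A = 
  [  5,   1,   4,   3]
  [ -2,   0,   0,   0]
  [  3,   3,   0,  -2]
Row reduce:
R2 → R2 + (2/5)·R1
R3 → R3 - (3/5)·R1
R3 → R3 - (6)·R2
REF = 
  [  5,   1,   4,   3]
  [  0, 2/5, 8/5, 6/5]
  [  0,   0, -12, -11]
Pivot columns: 1, 2, 3 → 3 pivots.
dim(Col(A)) = number of pivot columns = 3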